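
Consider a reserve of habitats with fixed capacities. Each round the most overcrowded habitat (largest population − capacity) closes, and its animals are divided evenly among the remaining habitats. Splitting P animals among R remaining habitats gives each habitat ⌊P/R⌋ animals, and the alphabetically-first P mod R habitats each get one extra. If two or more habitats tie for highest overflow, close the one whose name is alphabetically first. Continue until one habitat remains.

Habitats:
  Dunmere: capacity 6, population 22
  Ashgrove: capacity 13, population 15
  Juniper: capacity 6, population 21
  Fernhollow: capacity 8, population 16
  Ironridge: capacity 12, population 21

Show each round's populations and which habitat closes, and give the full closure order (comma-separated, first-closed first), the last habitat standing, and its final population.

Closure order: Dunmere, Juniper, Fernhollow, Ironridge
Last habitat: Ashgrove with 95 animals

Round 1: Ashgrove=15 Dunmere=22 Fernhollow=16 Ironridge=21 Juniper=21 → close Dunmere (overflow 16)
  22÷4 = 5 each, +1 to first 2
Round 2: Ashgrove=21 Fernhollow=22 Ironridge=26 Juniper=26 → close Juniper (overflow 20)
  26÷3 = 8 each, +1 to first 2
Round 3: Ashgrove=30 Fernhollow=31 Ironridge=34 → close Fernhollow (overflow 23)
  31÷2 = 15 each, +1 to first 1
Round 4: Ashgrove=46 Ironridge=49 → close Ironridge (overflow 37)
  49÷1 = 49 each, +1 to first 0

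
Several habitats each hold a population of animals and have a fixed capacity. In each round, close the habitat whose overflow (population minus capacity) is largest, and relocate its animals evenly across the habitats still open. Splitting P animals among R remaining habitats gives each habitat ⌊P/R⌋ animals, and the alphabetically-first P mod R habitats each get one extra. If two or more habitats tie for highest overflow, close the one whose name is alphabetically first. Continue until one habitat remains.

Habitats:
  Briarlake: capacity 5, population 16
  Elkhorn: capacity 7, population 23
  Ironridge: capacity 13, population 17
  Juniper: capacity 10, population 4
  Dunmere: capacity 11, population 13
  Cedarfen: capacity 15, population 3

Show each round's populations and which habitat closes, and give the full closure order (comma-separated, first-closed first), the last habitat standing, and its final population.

Closure order: Elkhorn, Briarlake, Ironridge, Dunmere, Juniper
Last habitat: Cedarfen with 76 animals

Round 1: Briarlake=16 Cedarfen=3 Dunmere=13 Elkhorn=23 Ironridge=17 Juniper=4 → close Elkhorn (overflow 16)
  23÷5 = 4 each, +1 to first 3
Round 2: Briarlake=21 Cedarfen=8 Dunmere=18 Ironridge=21 Juniper=8 → close Briarlake (overflow 16)
  21÷4 = 5 each, +1 to first 1
Round 3: Cedarfen=14 Dunmere=23 Ironridge=26 Juniper=13 → close Ironridge (overflow 13)
  26÷3 = 8 each, +1 to first 2
Round 4: Cedarfen=23 Dunmere=32 Juniper=21 → close Dunmere (overflow 21)
  32÷2 = 16 each, +1 to first 0
Round 5: Cedarfen=39 Juniper=37 → close Juniper (overflow 27)
  37÷1 = 37 each, +1 to first 0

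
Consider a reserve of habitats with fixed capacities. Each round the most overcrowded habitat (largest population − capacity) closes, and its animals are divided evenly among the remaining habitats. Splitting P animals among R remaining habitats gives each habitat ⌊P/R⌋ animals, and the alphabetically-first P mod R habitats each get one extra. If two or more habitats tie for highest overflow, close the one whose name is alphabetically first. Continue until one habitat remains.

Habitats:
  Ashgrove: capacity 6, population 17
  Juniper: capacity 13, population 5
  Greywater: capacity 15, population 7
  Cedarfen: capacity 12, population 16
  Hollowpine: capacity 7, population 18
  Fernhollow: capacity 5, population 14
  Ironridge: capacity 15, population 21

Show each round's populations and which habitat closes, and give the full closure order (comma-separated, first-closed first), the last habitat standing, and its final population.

Closure order: Ashgrove, Hollowpine, Fernhollow, Cedarfen, Ironridge, Greywater
Last habitat: Juniper with 98 animals

Round 1: Ashgrove=17 Cedarfen=16 Fernhollow=14 Greywater=7 Hollowpine=18 Ironridge=21 Juniper=5 → close Ashgrove (overflow 11)
  17÷6 = 2 each, +1 to first 5
Round 2: Cedarfen=19 Fernhollow=17 Greywater=10 Hollowpine=21 Ironridge=24 Juniper=7 → close Hollowpine (overflow 14)
  21÷5 = 4 each, +1 to first 1
Round 3: Cedarfen=24 Fernhollow=21 Greywater=14 Ironridge=28 Juniper=11 → close Fernhollow (overflow 16)
  21÷4 = 5 each, +1 to first 1
Round 4: Cedarfen=30 Greywater=19 Ironridge=33 Juniper=16 → close Cedarfen (overflow 18)
  30÷3 = 10 each, +1 to first 0
Round 5: Greywater=29 Ironridge=43 Juniper=26 → close Ironridge (overflow 28)
  43÷2 = 21 each, +1 to first 1
Round 6: Greywater=51 Juniper=47 → close Greywater (overflow 36)
  51÷1 = 51 each, +1 to first 0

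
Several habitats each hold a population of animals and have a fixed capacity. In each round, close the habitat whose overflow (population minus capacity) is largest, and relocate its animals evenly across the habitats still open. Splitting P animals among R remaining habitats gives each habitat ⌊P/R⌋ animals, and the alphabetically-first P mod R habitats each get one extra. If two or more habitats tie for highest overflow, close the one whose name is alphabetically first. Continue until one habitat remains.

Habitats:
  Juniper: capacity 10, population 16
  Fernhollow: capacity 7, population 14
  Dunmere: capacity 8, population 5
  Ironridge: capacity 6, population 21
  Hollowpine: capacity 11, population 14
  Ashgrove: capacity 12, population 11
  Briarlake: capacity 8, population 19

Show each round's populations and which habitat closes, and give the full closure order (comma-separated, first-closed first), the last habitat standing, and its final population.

Round 1: Ashgrove=11 Briarlake=19 Dunmere=5 Fernhollow=14 Hollowpine=14 Ironridge=21 Juniper=16 → close Ironridge (overflow 15)
  21÷6 = 3 each, +1 to first 3
Round 2: Ashgrove=15 Briarlake=23 Dunmere=9 Fernhollow=17 Hollowpine=17 Juniper=19 → close Briarlake (overflow 15)
  23÷5 = 4 each, +1 to first 3
Round 3: Ashgrove=20 Dunmere=14 Fernhollow=22 Hollowpine=21 Juniper=23 → close Fernhollow (overflow 15)
  22÷4 = 5 each, +1 to first 2
Round 4: Ashgrove=26 Dunmere=20 Hollowpine=26 Juniper=28 → close Juniper (overflow 18)
  28÷3 = 9 each, +1 to first 1
Round 5: Ashgrove=36 Dunmere=29 Hollowpine=35 → close Ashgrove (overflow 24)
  36÷2 = 18 each, +1 to first 0
Round 6: Dunmere=47 Hollowpine=53 → close Hollowpine (overflow 42)
  53÷1 = 53 each, +1 to first 0

Closure order: Ironridge, Briarlake, Fernhollow, Juniper, Ashgrove, Hollowpine
Last habitat: Dunmere with 100 animals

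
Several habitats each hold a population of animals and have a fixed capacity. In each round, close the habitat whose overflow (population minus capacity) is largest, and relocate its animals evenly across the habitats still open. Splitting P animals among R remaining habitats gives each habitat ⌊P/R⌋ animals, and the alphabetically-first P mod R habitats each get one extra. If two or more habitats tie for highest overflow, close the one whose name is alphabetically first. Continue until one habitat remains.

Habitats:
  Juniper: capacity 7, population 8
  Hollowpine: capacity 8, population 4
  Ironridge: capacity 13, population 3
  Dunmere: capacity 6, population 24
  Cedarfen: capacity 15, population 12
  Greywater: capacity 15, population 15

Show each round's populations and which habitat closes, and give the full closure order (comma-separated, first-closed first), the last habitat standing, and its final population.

Round 1: Cedarfen=12 Dunmere=24 Greywater=15 Hollowpine=4 Ironridge=3 Juniper=8 → close Dunmere (overflow 18)
  24÷5 = 4 each, +1 to first 4
Round 2: Cedarfen=17 Greywater=20 Hollowpine=9 Ironridge=8 Juniper=12 → close Greywater (overflow 5)
  20÷4 = 5 each, +1 to first 0
Round 3: Cedarfen=22 Hollowpine=14 Ironridge=13 Juniper=17 → close Juniper (overflow 10)
  17÷3 = 5 each, +1 to first 2
Round 4: Cedarfen=28 Hollowpine=20 Ironridge=18 → close Cedarfen (overflow 13)
  28÷2 = 14 each, +1 to first 0
Round 5: Hollowpine=34 Ironridge=32 → close Hollowpine (overflow 26)
  34÷1 = 34 each, +1 to first 0

Closure order: Dunmere, Greywater, Juniper, Cedarfen, Hollowpine
Last habitat: Ironridge with 66 animals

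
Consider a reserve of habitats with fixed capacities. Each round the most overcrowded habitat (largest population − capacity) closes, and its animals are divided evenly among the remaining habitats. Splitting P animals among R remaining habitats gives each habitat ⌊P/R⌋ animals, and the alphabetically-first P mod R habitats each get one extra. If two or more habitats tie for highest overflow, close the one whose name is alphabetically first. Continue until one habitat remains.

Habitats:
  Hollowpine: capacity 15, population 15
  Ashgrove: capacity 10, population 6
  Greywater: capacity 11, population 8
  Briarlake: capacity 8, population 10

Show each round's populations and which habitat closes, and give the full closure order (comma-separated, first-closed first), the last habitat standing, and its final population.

Closure order: Briarlake, Hollowpine, Ashgrove
Last habitat: Greywater with 39 animals

Round 1: Ashgrove=6 Briarlake=10 Greywater=8 Hollowpine=15 → close Briarlake (overflow 2)
  10÷3 = 3 each, +1 to first 1
Round 2: Ashgrove=10 Greywater=11 Hollowpine=18 → close Hollowpine (overflow 3)
  18÷2 = 9 each, +1 to first 0
Round 3: Ashgrove=19 Greywater=20 → close Ashgrove (overflow 9)
  19÷1 = 19 each, +1 to first 0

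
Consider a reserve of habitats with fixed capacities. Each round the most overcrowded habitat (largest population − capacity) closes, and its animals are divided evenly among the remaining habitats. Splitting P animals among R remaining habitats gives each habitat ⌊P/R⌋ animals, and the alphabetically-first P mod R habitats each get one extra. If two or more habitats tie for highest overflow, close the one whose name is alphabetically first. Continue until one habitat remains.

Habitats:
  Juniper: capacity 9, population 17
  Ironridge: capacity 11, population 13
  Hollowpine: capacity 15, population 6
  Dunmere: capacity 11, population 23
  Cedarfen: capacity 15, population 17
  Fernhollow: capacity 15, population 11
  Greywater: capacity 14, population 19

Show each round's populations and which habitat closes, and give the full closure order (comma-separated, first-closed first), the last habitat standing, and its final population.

Closure order: Dunmere, Juniper, Greywater, Cedarfen, Ironridge, Fernhollow
Last habitat: Hollowpine with 106 animals

Round 1: Cedarfen=17 Dunmere=23 Fernhollow=11 Greywater=19 Hollowpine=6 Ironridge=13 Juniper=17 → close Dunmere (overflow 12)
  23÷6 = 3 each, +1 to first 5
Round 2: Cedarfen=21 Fernhollow=15 Greywater=23 Hollowpine=10 Ironridge=17 Juniper=20 → close Juniper (overflow 11)
  20÷5 = 4 each, +1 to first 0
Round 3: Cedarfen=25 Fernhollow=19 Greywater=27 Hollowpine=14 Ironridge=21 → close Greywater (overflow 13)
  27÷4 = 6 each, +1 to first 3
Round 4: Cedarfen=32 Fernhollow=26 Hollowpine=21 Ironridge=27 → close Cedarfen (overflow 17)
  32÷3 = 10 each, +1 to first 2
Round 5: Fernhollow=37 Hollowpine=32 Ironridge=37 → close Ironridge (overflow 26)
  37÷2 = 18 each, +1 to first 1
Round 6: Fernhollow=56 Hollowpine=50 → close Fernhollow (overflow 41)
  56÷1 = 56 each, +1 to first 0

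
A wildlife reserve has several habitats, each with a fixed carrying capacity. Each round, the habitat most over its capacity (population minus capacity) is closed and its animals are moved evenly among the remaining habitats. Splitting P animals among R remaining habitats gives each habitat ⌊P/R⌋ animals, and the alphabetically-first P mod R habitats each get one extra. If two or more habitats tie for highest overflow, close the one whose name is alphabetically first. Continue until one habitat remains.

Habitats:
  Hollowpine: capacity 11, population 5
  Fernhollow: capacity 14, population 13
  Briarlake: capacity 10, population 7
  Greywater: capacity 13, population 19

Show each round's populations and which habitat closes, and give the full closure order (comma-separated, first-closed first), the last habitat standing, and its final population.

Closure order: Greywater, Fernhollow, Briarlake
Last habitat: Hollowpine with 44 animals

Round 1: Briarlake=7 Fernhollow=13 Greywater=19 Hollowpine=5 → close Greywater (overflow 6)
  19÷3 = 6 each, +1 to first 1
Round 2: Briarlake=14 Fernhollow=19 Hollowpine=11 → close Fernhollow (overflow 5)
  19÷2 = 9 each, +1 to first 1
Round 3: Briarlake=24 Hollowpine=20 → close Briarlake (overflow 14)
  24÷1 = 24 each, +1 to first 0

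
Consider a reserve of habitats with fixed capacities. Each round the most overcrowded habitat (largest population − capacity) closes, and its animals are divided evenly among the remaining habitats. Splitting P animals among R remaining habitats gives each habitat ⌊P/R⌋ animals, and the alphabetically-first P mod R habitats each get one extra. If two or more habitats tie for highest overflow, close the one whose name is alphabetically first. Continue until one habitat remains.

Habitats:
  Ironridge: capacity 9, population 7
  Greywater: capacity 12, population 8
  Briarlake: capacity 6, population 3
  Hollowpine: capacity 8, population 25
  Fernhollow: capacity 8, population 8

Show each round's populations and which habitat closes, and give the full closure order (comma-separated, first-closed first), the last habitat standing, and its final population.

Closure order: Hollowpine, Fernhollow, Briarlake, Greywater
Last habitat: Ironridge with 51 animals

Round 1: Briarlake=3 Fernhollow=8 Greywater=8 Hollowpine=25 Ironridge=7 → close Hollowpine (overflow 17)
  25÷4 = 6 each, +1 to first 1
Round 2: Briarlake=10 Fernhollow=14 Greywater=14 Ironridge=13 → close Fernhollow (overflow 6)
  14÷3 = 4 each, +1 to first 2
Round 3: Briarlake=15 Greywater=19 Ironridge=17 → close Briarlake (overflow 9)
  15÷2 = 7 each, +1 to first 1
Round 4: Greywater=27 Ironridge=24 → close Greywater (overflow 15)
  27÷1 = 27 each, +1 to first 0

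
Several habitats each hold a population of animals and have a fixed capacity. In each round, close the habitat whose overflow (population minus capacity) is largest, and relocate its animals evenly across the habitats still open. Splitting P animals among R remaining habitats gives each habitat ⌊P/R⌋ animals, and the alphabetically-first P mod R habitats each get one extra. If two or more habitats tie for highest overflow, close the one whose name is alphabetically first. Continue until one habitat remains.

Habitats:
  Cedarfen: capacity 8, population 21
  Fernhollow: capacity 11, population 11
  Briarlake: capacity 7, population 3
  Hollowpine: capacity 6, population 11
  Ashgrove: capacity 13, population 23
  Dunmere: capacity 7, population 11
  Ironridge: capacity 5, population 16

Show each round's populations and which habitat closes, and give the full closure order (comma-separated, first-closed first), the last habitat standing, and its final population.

Round 1: Ashgrove=23 Briarlake=3 Cedarfen=21 Dunmere=11 Fernhollow=11 Hollowpine=11 Ironridge=16 → close Cedarfen (overflow 13)
  21÷6 = 3 each, +1 to first 3
Round 2: Ashgrove=27 Briarlake=7 Dunmere=15 Fernhollow=14 Hollowpine=14 Ironridge=19 → close Ashgrove (overflow 14)
  27÷5 = 5 each, +1 to first 2
Round 3: Briarlake=13 Dunmere=21 Fernhollow=19 Hollowpine=19 Ironridge=24 → close Ironridge (overflow 19)
  24÷4 = 6 each, +1 to first 0
Round 4: Briarlake=19 Dunmere=27 Fernhollow=25 Hollowpine=25 → close Dunmere (overflow 20)
  27÷3 = 9 each, +1 to first 0
Round 5: Briarlake=28 Fernhollow=34 Hollowpine=34 → close Hollowpine (overflow 28)
  34÷2 = 17 each, +1 to first 0
Round 6: Briarlake=45 Fernhollow=51 → close Fernhollow (overflow 40)
  51÷1 = 51 each, +1 to first 0

Closure order: Cedarfen, Ashgrove, Ironridge, Dunmere, Hollowpine, Fernhollow
Last habitat: Briarlake with 96 animals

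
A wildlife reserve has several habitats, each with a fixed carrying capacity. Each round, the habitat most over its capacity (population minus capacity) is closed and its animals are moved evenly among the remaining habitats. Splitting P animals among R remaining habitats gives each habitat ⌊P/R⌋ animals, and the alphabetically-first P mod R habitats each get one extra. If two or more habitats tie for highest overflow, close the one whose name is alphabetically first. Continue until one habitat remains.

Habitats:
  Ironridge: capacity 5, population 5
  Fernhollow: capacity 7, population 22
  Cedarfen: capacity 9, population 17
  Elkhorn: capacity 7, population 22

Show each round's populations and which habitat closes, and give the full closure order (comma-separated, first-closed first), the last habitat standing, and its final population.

Closure order: Elkhorn, Fernhollow, Cedarfen
Last habitat: Ironridge with 66 animals

Round 1: Cedarfen=17 Elkhorn=22 Fernhollow=22 Ironridge=5 → close Elkhorn (overflow 15)
  22÷3 = 7 each, +1 to first 1
Round 2: Cedarfen=25 Fernhollow=29 Ironridge=12 → close Fernhollow (overflow 22)
  29÷2 = 14 each, +1 to first 1
Round 3: Cedarfen=40 Ironridge=26 → close Cedarfen (overflow 31)
  40÷1 = 40 each, +1 to first 0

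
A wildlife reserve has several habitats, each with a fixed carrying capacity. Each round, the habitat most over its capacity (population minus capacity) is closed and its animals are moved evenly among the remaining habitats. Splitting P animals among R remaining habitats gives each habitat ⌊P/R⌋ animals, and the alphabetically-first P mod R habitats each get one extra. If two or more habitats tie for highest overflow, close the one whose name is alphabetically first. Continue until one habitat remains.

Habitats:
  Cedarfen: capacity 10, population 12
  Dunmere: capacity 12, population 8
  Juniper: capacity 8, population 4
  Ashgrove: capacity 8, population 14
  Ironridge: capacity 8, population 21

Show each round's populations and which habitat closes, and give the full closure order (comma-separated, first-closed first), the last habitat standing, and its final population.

Round 1: Ashgrove=14 Cedarfen=12 Dunmere=8 Ironridge=21 Juniper=4 → close Ironridge (overflow 13)
  21÷4 = 5 each, +1 to first 1
Round 2: Ashgrove=20 Cedarfen=17 Dunmere=13 Juniper=9 → close Ashgrove (overflow 12)
  20÷3 = 6 each, +1 to first 2
Round 3: Cedarfen=24 Dunmere=20 Juniper=15 → close Cedarfen (overflow 14)
  24÷2 = 12 each, +1 to first 0
Round 4: Dunmere=32 Juniper=27 → close Dunmere (overflow 20)
  32÷1 = 32 each, +1 to first 0

Closure order: Ironridge, Ashgrove, Cedarfen, Dunmere
Last habitat: Juniper with 59 animals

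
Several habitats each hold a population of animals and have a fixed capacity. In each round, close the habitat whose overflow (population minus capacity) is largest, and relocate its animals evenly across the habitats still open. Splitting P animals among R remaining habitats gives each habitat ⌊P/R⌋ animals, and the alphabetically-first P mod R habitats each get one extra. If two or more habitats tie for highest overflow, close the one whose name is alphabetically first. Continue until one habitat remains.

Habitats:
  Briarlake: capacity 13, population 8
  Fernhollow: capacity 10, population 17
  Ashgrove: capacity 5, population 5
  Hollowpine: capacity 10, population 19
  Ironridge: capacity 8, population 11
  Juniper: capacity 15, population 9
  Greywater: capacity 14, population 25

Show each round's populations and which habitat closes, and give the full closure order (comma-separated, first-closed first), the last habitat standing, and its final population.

Round 1: Ashgrove=5 Briarlake=8 Fernhollow=17 Greywater=25 Hollowpine=19 Ironridge=11 Juniper=9 → close Greywater (overflow 11)
  25÷6 = 4 each, +1 to first 1
Round 2: Ashgrove=10 Briarlake=12 Fernhollow=21 Hollowpine=23 Ironridge=15 Juniper=13 → close Hollowpine (overflow 13)
  23÷5 = 4 each, +1 to first 3
Round 3: Ashgrove=15 Briarlake=17 Fernhollow=26 Ironridge=19 Juniper=17 → close Fernhollow (overflow 16)
  26÷4 = 6 each, +1 to first 2
Round 4: Ashgrove=22 Briarlake=24 Ironridge=25 Juniper=23 → close Ashgrove (overflow 17)
  22÷3 = 7 each, +1 to first 1
Round 5: Briarlake=32 Ironridge=32 Juniper=30 → close Ironridge (overflow 24)
  32÷2 = 16 each, +1 to first 0
Round 6: Briarlake=48 Juniper=46 → close Briarlake (overflow 35)
  48÷1 = 48 each, +1 to first 0

Closure order: Greywater, Hollowpine, Fernhollow, Ashgrove, Ironridge, Briarlake
Last habitat: Juniper with 94 animals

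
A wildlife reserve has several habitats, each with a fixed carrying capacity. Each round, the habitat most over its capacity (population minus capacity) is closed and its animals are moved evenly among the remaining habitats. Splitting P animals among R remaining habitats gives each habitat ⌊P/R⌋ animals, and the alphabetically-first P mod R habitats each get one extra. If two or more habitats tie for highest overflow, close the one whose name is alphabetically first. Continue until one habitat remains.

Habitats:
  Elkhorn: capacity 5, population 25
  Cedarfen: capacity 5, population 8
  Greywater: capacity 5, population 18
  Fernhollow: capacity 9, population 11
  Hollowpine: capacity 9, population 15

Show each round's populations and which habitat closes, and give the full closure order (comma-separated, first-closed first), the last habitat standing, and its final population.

Round 1: Cedarfen=8 Elkhorn=25 Fernhollow=11 Greywater=18 Hollowpine=15 → close Elkhorn (overflow 20)
  25÷4 = 6 each, +1 to first 1
Round 2: Cedarfen=15 Fernhollow=17 Greywater=24 Hollowpine=21 → close Greywater (overflow 19)
  24÷3 = 8 each, +1 to first 0
Round 3: Cedarfen=23 Fernhollow=25 Hollowpine=29 → close Hollowpine (overflow 20)
  29÷2 = 14 each, +1 to first 1
Round 4: Cedarfen=38 Fernhollow=39 → close Cedarfen (overflow 33)
  38÷1 = 38 each, +1 to first 0

Closure order: Elkhorn, Greywater, Hollowpine, Cedarfen
Last habitat: Fernhollow with 77 animals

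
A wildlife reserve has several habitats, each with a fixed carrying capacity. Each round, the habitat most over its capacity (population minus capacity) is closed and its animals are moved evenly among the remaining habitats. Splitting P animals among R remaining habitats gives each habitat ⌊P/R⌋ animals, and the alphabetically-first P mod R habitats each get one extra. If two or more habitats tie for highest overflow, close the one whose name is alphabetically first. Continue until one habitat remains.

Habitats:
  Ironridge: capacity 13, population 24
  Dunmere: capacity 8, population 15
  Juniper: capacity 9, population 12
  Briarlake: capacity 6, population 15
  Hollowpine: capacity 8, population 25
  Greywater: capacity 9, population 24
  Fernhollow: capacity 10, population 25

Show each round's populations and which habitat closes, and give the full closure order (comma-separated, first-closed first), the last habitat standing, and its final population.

Closure order: Hollowpine, Fernhollow, Greywater, Briarlake, Ironridge, Dunmere
Last habitat: Juniper with 140 animals

Round 1: Briarlake=15 Dunmere=15 Fernhollow=25 Greywater=24 Hollowpine=25 Ironridge=24 Juniper=12 → close Hollowpine (overflow 17)
  25÷6 = 4 each, +1 to first 1
Round 2: Briarlake=20 Dunmere=19 Fernhollow=29 Greywater=28 Ironridge=28 Juniper=16 → close Fernhollow (overflow 19)
  29÷5 = 5 each, +1 to first 4
Round 3: Briarlake=26 Dunmere=25 Greywater=34 Ironridge=34 Juniper=21 → close Greywater (overflow 25)
  34÷4 = 8 each, +1 to first 2
Round 4: Briarlake=35 Dunmere=34 Ironridge=42 Juniper=29 → close Briarlake (overflow 29)
  35÷3 = 11 each, +1 to first 2
Round 5: Dunmere=46 Ironridge=54 Juniper=40 → close Ironridge (overflow 41)
  54÷2 = 27 each, +1 to first 0
Round 6: Dunmere=73 Juniper=67 → close Dunmere (overflow 65)
  73÷1 = 73 each, +1 to first 0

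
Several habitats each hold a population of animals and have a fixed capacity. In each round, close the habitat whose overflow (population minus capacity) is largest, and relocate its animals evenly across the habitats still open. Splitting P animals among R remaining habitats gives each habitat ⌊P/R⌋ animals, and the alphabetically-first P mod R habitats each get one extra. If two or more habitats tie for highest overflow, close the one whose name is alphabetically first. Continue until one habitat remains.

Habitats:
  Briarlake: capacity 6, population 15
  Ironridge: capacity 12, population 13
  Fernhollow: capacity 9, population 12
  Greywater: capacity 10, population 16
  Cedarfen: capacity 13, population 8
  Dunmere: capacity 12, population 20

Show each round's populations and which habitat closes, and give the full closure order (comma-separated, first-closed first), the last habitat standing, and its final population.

Round 1: Briarlake=15 Cedarfen=8 Dunmere=20 Fernhollow=12 Greywater=16 Ironridge=13 → close Briarlake (overflow 9)
  15÷5 = 3 each, +1 to first 0
Round 2: Cedarfen=11 Dunmere=23 Fernhollow=15 Greywater=19 Ironridge=16 → close Dunmere (overflow 11)
  23÷4 = 5 each, +1 to first 3
Round 3: Cedarfen=17 Fernhollow=21 Greywater=25 Ironridge=21 → close Greywater (overflow 15)
  25÷3 = 8 each, +1 to first 1
Round 4: Cedarfen=26 Fernhollow=29 Ironridge=29 → close Fernhollow (overflow 20)
  29÷2 = 14 each, +1 to first 1
Round 5: Cedarfen=41 Ironridge=43 → close Ironridge (overflow 31)
  43÷1 = 43 each, +1 to first 0

Closure order: Briarlake, Dunmere, Greywater, Fernhollow, Ironridge
Last habitat: Cedarfen with 84 animals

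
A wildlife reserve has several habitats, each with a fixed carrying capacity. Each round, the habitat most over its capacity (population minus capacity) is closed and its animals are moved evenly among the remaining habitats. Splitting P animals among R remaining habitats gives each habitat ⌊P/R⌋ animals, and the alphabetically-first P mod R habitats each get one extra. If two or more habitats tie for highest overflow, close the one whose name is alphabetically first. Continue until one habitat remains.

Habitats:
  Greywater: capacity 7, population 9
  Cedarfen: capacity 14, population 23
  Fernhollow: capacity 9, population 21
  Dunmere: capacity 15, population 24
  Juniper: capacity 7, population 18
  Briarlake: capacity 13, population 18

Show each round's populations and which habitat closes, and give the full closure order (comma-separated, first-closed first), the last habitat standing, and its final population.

Closure order: Fernhollow, Juniper, Cedarfen, Dunmere, Briarlake
Last habitat: Greywater with 113 animals

Round 1: Briarlake=18 Cedarfen=23 Dunmere=24 Fernhollow=21 Greywater=9 Juniper=18 → close Fernhollow (overflow 12)
  21÷5 = 4 each, +1 to first 1
Round 2: Briarlake=23 Cedarfen=27 Dunmere=28 Greywater=13 Juniper=22 → close Juniper (overflow 15)
  22÷4 = 5 each, +1 to first 2
Round 3: Briarlake=29 Cedarfen=33 Dunmere=33 Greywater=18 → close Cedarfen (overflow 19)
  33÷3 = 11 each, +1 to first 0
Round 4: Briarlake=40 Dunmere=44 Greywater=29 → close Dunmere (overflow 29)
  44÷2 = 22 each, +1 to first 0
Round 5: Briarlake=62 Greywater=51 → close Briarlake (overflow 49)
  62÷1 = 62 each, +1 to first 0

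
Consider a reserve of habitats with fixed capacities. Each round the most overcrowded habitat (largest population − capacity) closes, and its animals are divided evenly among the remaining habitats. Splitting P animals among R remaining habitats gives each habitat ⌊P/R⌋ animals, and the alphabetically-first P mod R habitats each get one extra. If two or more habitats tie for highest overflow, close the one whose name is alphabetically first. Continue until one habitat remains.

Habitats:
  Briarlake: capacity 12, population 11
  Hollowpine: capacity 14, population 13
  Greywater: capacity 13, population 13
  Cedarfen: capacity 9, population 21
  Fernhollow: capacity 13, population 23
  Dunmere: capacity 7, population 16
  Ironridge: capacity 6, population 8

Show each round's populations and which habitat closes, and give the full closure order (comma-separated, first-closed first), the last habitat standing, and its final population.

Round 1: Briarlake=11 Cedarfen=21 Dunmere=16 Fernhollow=23 Greywater=13 Hollowpine=13 Ironridge=8 → close Cedarfen (overflow 12)
  21÷6 = 3 each, +1 to first 3
Round 2: Briarlake=15 Dunmere=20 Fernhollow=27 Greywater=16 Hollowpine=16 Ironridge=11 → close Fernhollow (overflow 14)
  27÷5 = 5 each, +1 to first 2
Round 3: Briarlake=21 Dunmere=26 Greywater=21 Hollowpine=21 Ironridge=16 → close Dunmere (overflow 19)
  26÷4 = 6 each, +1 to first 2
Round 4: Briarlake=28 Greywater=28 Hollowpine=27 Ironridge=22 → close Briarlake (overflow 16)
  28÷3 = 9 each, +1 to first 1
Round 5: Greywater=38 Hollowpine=36 Ironridge=31 → close Greywater (overflow 25)
  38÷2 = 19 each, +1 to first 0
Round 6: Hollowpine=55 Ironridge=50 → close Ironridge (overflow 44)
  50÷1 = 50 each, +1 to first 0

Closure order: Cedarfen, Fernhollow, Dunmere, Briarlake, Greywater, Ironridge
Last habitat: Hollowpine with 105 animals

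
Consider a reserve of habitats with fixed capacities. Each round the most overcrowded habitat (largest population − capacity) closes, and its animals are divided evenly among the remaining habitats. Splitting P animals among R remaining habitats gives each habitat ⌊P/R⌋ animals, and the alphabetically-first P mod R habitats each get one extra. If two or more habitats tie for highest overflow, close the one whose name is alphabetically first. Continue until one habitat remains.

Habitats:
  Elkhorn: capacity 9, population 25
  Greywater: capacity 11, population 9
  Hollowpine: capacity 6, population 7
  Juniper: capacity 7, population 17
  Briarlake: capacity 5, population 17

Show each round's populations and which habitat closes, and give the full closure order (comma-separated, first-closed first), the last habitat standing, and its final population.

Closure order: Elkhorn, Briarlake, Juniper, Hollowpine
Last habitat: Greywater with 75 animals

Round 1: Briarlake=17 Elkhorn=25 Greywater=9 Hollowpine=7 Juniper=17 → close Elkhorn (overflow 16)
  25÷4 = 6 each, +1 to first 1
Round 2: Briarlake=24 Greywater=15 Hollowpine=13 Juniper=23 → close Briarlake (overflow 19)
  24÷3 = 8 each, +1 to first 0
Round 3: Greywater=23 Hollowpine=21 Juniper=31 → close Juniper (overflow 24)
  31÷2 = 15 each, +1 to first 1
Round 4: Greywater=39 Hollowpine=36 → close Hollowpine (overflow 30)
  36÷1 = 36 each, +1 to first 0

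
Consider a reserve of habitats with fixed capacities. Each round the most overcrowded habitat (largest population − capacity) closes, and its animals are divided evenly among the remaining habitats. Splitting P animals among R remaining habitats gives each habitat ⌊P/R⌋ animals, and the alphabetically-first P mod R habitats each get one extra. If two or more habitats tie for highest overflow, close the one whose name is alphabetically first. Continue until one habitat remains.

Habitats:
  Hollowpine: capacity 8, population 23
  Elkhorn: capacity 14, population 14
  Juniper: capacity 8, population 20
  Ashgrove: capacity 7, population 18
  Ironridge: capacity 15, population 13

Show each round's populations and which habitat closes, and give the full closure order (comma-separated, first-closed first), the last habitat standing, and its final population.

Closure order: Hollowpine, Ashgrove, Juniper, Elkhorn
Last habitat: Ironridge with 88 animals

Round 1: Ashgrove=18 Elkhorn=14 Hollowpine=23 Ironridge=13 Juniper=20 → close Hollowpine (overflow 15)
  23÷4 = 5 each, +1 to first 3
Round 2: Ashgrove=24 Elkhorn=20 Ironridge=19 Juniper=25 → close Ashgrove (overflow 17)
  24÷3 = 8 each, +1 to first 0
Round 3: Elkhorn=28 Ironridge=27 Juniper=33 → close Juniper (overflow 25)
  33÷2 = 16 each, +1 to first 1
Round 4: Elkhorn=45 Ironridge=43 → close Elkhorn (overflow 31)
  45÷1 = 45 each, +1 to first 0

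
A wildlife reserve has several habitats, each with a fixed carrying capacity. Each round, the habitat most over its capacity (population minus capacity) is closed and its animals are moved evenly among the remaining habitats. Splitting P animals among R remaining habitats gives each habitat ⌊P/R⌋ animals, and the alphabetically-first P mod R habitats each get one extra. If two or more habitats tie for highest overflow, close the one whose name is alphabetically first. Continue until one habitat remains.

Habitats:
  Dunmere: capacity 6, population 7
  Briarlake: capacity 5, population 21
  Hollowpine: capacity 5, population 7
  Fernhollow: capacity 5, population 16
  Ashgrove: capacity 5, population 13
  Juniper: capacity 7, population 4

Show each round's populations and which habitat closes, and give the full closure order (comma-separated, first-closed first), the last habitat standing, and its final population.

Closure order: Briarlake, Fernhollow, Ashgrove, Hollowpine, Dunmere
Last habitat: Juniper with 68 animals

Round 1: Ashgrove=13 Briarlake=21 Dunmere=7 Fernhollow=16 Hollowpine=7 Juniper=4 → close Briarlake (overflow 16)
  21÷5 = 4 each, +1 to first 1
Round 2: Ashgrove=18 Dunmere=11 Fernhollow=20 Hollowpine=11 Juniper=8 → close Fernhollow (overflow 15)
  20÷4 = 5 each, +1 to first 0
Round 3: Ashgrove=23 Dunmere=16 Hollowpine=16 Juniper=13 → close Ashgrove (overflow 18)
  23÷3 = 7 each, +1 to first 2
Round 4: Dunmere=24 Hollowpine=24 Juniper=20 → close Hollowpine (overflow 19)
  24÷2 = 12 each, +1 to first 0
Round 5: Dunmere=36 Juniper=32 → close Dunmere (overflow 30)
  36÷1 = 36 each, +1 to first 0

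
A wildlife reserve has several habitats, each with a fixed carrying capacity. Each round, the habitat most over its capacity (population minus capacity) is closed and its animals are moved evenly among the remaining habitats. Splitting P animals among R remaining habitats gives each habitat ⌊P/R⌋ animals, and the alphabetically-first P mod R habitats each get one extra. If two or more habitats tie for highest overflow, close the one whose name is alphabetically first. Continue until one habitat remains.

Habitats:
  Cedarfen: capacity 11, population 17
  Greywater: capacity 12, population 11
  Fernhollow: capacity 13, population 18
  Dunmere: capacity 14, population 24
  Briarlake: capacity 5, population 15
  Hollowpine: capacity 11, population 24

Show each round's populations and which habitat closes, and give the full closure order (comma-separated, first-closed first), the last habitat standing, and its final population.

Closure order: Hollowpine, Briarlake, Dunmere, Cedarfen, Fernhollow
Last habitat: Greywater with 109 animals

Round 1: Briarlake=15 Cedarfen=17 Dunmere=24 Fernhollow=18 Greywater=11 Hollowpine=24 → close Hollowpine (overflow 13)
  24÷5 = 4 each, +1 to first 4
Round 2: Briarlake=20 Cedarfen=22 Dunmere=29 Fernhollow=23 Greywater=15 → close Briarlake (overflow 15)
  20÷4 = 5 each, +1 to first 0
Round 3: Cedarfen=27 Dunmere=34 Fernhollow=28 Greywater=20 → close Dunmere (overflow 20)
  34÷3 = 11 each, +1 to first 1
Round 4: Cedarfen=39 Fernhollow=39 Greywater=31 → close Cedarfen (overflow 28)
  39÷2 = 19 each, +1 to first 1
Round 5: Fernhollow=59 Greywater=50 → close Fernhollow (overflow 46)
  59÷1 = 59 each, +1 to first 0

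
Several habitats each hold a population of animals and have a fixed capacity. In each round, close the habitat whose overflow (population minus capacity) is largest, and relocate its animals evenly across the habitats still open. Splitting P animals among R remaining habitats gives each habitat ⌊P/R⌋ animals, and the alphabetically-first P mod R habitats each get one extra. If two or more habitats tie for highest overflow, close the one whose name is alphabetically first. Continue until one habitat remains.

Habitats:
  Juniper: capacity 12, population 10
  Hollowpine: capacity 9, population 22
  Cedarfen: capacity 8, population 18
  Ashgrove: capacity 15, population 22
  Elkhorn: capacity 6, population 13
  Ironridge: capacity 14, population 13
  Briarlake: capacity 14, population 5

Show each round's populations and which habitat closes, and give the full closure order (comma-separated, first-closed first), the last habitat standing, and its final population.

Round 1: Ashgrove=22 Briarlake=5 Cedarfen=18 Elkhorn=13 Hollowpine=22 Ironridge=13 Juniper=10 → close Hollowpine (overflow 13)
  22÷6 = 3 each, +1 to first 4
Round 2: Ashgrove=26 Briarlake=9 Cedarfen=22 Elkhorn=17 Ironridge=16 Juniper=13 → close Cedarfen (overflow 14)
  22÷5 = 4 each, +1 to first 2
Round 3: Ashgrove=31 Briarlake=14 Elkhorn=21 Ironridge=20 Juniper=17 → close Ashgrove (overflow 16)
  31÷4 = 7 each, +1 to first 3
Round 4: Briarlake=22 Elkhorn=29 Ironridge=28 Juniper=24 → close Elkhorn (overflow 23)
  29÷3 = 9 each, +1 to first 2
Round 5: Briarlake=32 Ironridge=38 Juniper=33 → close Ironridge (overflow 24)
  38÷2 = 19 each, +1 to first 0
Round 6: Briarlake=51 Juniper=52 → close Juniper (overflow 40)
  52÷1 = 52 each, +1 to first 0

Closure order: Hollowpine, Cedarfen, Ashgrove, Elkhorn, Ironridge, Juniper
Last habitat: Briarlake with 103 animals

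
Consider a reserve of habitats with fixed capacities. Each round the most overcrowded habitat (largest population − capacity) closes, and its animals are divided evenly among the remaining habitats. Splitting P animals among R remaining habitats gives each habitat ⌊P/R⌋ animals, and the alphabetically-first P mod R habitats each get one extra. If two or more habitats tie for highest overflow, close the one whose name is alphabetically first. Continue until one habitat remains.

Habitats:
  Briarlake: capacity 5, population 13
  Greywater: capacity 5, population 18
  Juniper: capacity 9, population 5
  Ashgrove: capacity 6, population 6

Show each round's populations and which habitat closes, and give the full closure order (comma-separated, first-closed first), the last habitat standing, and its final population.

Closure order: Greywater, Briarlake, Ashgrove
Last habitat: Juniper with 42 animals

Round 1: Ashgrove=6 Briarlake=13 Greywater=18 Juniper=5 → close Greywater (overflow 13)
  18÷3 = 6 each, +1 to first 0
Round 2: Ashgrove=12 Briarlake=19 Juniper=11 → close Briarlake (overflow 14)
  19÷2 = 9 each, +1 to first 1
Round 3: Ashgrove=22 Juniper=20 → close Ashgrove (overflow 16)
  22÷1 = 22 each, +1 to first 0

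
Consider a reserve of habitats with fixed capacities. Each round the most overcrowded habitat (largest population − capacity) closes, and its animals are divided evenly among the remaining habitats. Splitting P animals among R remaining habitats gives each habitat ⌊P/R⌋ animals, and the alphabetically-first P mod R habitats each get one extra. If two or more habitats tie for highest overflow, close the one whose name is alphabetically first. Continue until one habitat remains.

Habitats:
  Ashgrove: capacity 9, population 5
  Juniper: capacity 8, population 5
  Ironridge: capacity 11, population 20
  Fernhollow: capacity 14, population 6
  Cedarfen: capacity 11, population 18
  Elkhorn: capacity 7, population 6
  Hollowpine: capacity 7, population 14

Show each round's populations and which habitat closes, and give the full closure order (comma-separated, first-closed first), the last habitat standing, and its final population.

Closure order: Ironridge, Cedarfen, Hollowpine, Elkhorn, Ashgrove, Juniper
Last habitat: Fernhollow with 74 animals

Round 1: Ashgrove=5 Cedarfen=18 Elkhorn=6 Fernhollow=6 Hollowpine=14 Ironridge=20 Juniper=5 → close Ironridge (overflow 9)
  20÷6 = 3 each, +1 to first 2
Round 2: Ashgrove=9 Cedarfen=22 Elkhorn=9 Fernhollow=9 Hollowpine=17 Juniper=8 → close Cedarfen (overflow 11)
  22÷5 = 4 each, +1 to first 2
Round 3: Ashgrove=14 Elkhorn=14 Fernhollow=13 Hollowpine=21 Juniper=12 → close Hollowpine (overflow 14)
  21÷4 = 5 each, +1 to first 1
Round 4: Ashgrove=20 Elkhorn=19 Fernhollow=18 Juniper=17 → close Elkhorn (overflow 12)
  19÷3 = 6 each, +1 to first 1
Round 5: Ashgrove=27 Fernhollow=24 Juniper=23 → close Ashgrove (overflow 18)
  27÷2 = 13 each, +1 to first 1
Round 6: Fernhollow=38 Juniper=36 → close Juniper (overflow 28)
  36÷1 = 36 each, +1 to first 0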